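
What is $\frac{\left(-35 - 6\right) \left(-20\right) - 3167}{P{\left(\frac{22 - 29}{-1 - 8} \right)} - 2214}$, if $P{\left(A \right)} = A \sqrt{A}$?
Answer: $\frac{3788072082}{3573408941} + \frac{443583 \sqrt{7}}{3573408941} \approx 1.0604$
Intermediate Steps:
$P{\left(A \right)} = A^{\frac{3}{2}}$
$\frac{\left(-35 - 6\right) \left(-20\right) - 3167}{P{\left(\frac{22 - 29}{-1 - 8} \right)} - 2214} = \frac{\left(-35 - 6\right) \left(-20\right) - 3167}{\left(\frac{22 - 29}{-1 - 8}\right)^{\frac{3}{2}} - 2214} = \frac{\left(-41\right) \left(-20\right) - 3167}{\left(- \frac{7}{-9}\right)^{\frac{3}{2}} - 2214} = \frac{820 - 3167}{\left(\left(-7\right) \left(- \frac{1}{9}\right)\right)^{\frac{3}{2}} - 2214} = - \frac{2347}{\left(\frac{7}{9}\right)^{\frac{3}{2}} - 2214} = - \frac{2347}{\frac{7 \sqrt{7}}{27} - 2214} = - \frac{2347}{-2214 + \frac{7 \sqrt{7}}{27}}$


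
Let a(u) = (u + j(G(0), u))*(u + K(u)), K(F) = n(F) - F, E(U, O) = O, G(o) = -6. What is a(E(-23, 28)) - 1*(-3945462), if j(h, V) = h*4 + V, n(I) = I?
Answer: 3946358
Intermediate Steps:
K(F) = 0 (K(F) = F - F = 0)
j(h, V) = V + 4*h (j(h, V) = 4*h + V = V + 4*h)
a(u) = u*(-24 + 2*u) (a(u) = (u + (u + 4*(-6)))*(u + 0) = (u + (u - 24))*u = (u + (-24 + u))*u = (-24 + 2*u)*u = u*(-24 + 2*u))
a(E(-23, 28)) - 1*(-3945462) = 2*28*(-12 + 28) - 1*(-3945462) = 2*28*16 + 3945462 = 896 + 3945462 = 3946358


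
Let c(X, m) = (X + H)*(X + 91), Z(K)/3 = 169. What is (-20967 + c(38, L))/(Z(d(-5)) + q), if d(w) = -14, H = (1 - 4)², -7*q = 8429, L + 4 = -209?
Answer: 13041/610 ≈ 21.379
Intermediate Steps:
L = -213 (L = -4 - 209 = -213)
q = -8429/7 (q = -⅐*8429 = -8429/7 ≈ -1204.1)
H = 9 (H = (-3)² = 9)
Z(K) = 507 (Z(K) = 3*169 = 507)
c(X, m) = (9 + X)*(91 + X) (c(X, m) = (X + 9)*(X + 91) = (9 + X)*(91 + X))
(-20967 + c(38, L))/(Z(d(-5)) + q) = (-20967 + (819 + 38² + 100*38))/(507 - 8429/7) = (-20967 + (819 + 1444 + 3800))/(-4880/7) = (-20967 + 6063)*(-7/4880) = -14904*(-7/4880) = 13041/610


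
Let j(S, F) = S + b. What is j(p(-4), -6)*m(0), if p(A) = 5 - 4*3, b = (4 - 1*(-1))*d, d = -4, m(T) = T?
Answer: 0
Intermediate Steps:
b = -20 (b = (4 - 1*(-1))*(-4) = (4 + 1)*(-4) = 5*(-4) = -20)
p(A) = -7 (p(A) = 5 - 12 = -7)
j(S, F) = -20 + S (j(S, F) = S - 20 = -20 + S)
j(p(-4), -6)*m(0) = (-20 - 7)*0 = -27*0 = 0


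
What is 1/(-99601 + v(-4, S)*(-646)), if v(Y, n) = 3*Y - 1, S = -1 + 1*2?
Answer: -1/91203 ≈ -1.0965e-5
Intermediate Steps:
S = 1 (S = -1 + 2 = 1)
v(Y, n) = -1 + 3*Y
1/(-99601 + v(-4, S)*(-646)) = 1/(-99601 + (-1 + 3*(-4))*(-646)) = 1/(-99601 + (-1 - 12)*(-646)) = 1/(-99601 - 13*(-646)) = 1/(-99601 + 8398) = 1/(-91203) = -1/91203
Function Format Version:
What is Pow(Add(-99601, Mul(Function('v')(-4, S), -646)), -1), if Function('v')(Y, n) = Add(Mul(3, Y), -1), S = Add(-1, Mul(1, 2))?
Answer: Rational(-1, 91203) ≈ -1.0965e-5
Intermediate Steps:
S = 1 (S = Add(-1, 2) = 1)
Function('v')(Y, n) = Add(-1, Mul(3, Y))
Pow(Add(-99601, Mul(Function('v')(-4, S), -646)), -1) = Pow(Add(-99601, Mul(Add(-1, Mul(3, -4)), -646)), -1) = Pow(Add(-99601, Mul(Add(-1, -12), -646)), -1) = Pow(Add(-99601, Mul(-13, -646)), -1) = Pow(Add(-99601, 8398), -1) = Pow(-91203, -1) = Rational(-1, 91203)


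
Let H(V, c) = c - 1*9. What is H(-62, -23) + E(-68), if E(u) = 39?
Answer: 7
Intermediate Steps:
H(V, c) = -9 + c (H(V, c) = c - 9 = -9 + c)
H(-62, -23) + E(-68) = (-9 - 23) + 39 = -32 + 39 = 7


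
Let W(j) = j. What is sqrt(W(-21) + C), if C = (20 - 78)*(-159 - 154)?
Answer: sqrt(18133) ≈ 134.66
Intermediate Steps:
C = 18154 (C = -58*(-313) = 18154)
sqrt(W(-21) + C) = sqrt(-21 + 18154) = sqrt(18133)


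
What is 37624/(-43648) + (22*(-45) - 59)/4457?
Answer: -26684615/24317392 ≈ -1.0973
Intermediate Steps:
37624/(-43648) + (22*(-45) - 59)/4457 = 37624*(-1/43648) + (-990 - 59)*(1/4457) = -4703/5456 - 1049*1/4457 = -4703/5456 - 1049/4457 = -26684615/24317392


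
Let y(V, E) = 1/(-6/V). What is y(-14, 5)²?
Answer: 49/9 ≈ 5.4444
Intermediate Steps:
y(V, E) = -V/6
y(-14, 5)² = (-⅙*(-14))² = (7/3)² = 49/9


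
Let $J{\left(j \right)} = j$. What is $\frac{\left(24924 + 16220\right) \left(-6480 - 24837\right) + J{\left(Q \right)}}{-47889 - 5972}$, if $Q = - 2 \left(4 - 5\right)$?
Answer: $\frac{1288506646}{53861} \approx 23923.0$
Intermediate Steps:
$Q = 2$ ($Q = \left(-2\right) \left(-1\right) = 2$)
$\frac{\left(24924 + 16220\right) \left(-6480 - 24837\right) + J{\left(Q \right)}}{-47889 - 5972} = \frac{\left(24924 + 16220\right) \left(-6480 - 24837\right) + 2}{-47889 - 5972} = \frac{41144 \left(-31317\right) + 2}{-53861} = \left(-1288506648 + 2\right) \left(- \frac{1}{53861}\right) = \left(-1288506646\right) \left(- \frac{1}{53861}\right) = \frac{1288506646}{53861}$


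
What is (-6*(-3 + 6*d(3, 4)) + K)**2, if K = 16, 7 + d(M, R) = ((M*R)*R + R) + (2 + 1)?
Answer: 2869636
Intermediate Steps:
d(M, R) = -4 + R + M*R**2 (d(M, R) = -7 + (((M*R)*R + R) + (2 + 1)) = -7 + ((M*R**2 + R) + 3) = -7 + ((R + M*R**2) + 3) = -7 + (3 + R + M*R**2) = -4 + R + M*R**2)
(-6*(-3 + 6*d(3, 4)) + K)**2 = (-6*(-3 + 6*(-4 + 4 + 3*4**2)) + 16)**2 = (-6*(-3 + 6*(-4 + 4 + 3*16)) + 16)**2 = (-6*(-3 + 6*(-4 + 4 + 48)) + 16)**2 = (-6*(-3 + 6*48) + 16)**2 = (-6*(-3 + 288) + 16)**2 = (-6*285 + 16)**2 = (-1710 + 16)**2 = (-1694)**2 = 2869636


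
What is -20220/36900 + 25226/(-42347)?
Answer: -29784929/26043405 ≈ -1.1437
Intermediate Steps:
-20220/36900 + 25226/(-42347) = -20220*1/36900 + 25226*(-1/42347) = -337/615 - 25226/42347 = -29784929/26043405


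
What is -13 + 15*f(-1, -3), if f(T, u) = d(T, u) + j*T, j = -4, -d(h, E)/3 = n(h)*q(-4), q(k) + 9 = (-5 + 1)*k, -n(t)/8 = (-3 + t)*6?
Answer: -60433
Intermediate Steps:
n(t) = 144 - 48*t (n(t) = -8*(-3 + t)*6 = -8*(-18 + 6*t) = 144 - 48*t)
q(k) = -9 - 4*k (q(k) = -9 + (-5 + 1)*k = -9 - 4*k)
d(h, E) = -3024 + 1008*h (d(h, E) = -3*(144 - 48*h)*(-9 - 4*(-4)) = -3*(144 - 48*h)*(-9 + 16) = -3*(144 - 48*h)*7 = -3*(1008 - 336*h) = -3024 + 1008*h)
f(T, u) = -3024 + 1004*T (f(T, u) = (-3024 + 1008*T) - 4*T = -3024 + 1004*T)
-13 + 15*f(-1, -3) = -13 + 15*(-3024 + 1004*(-1)) = -13 + 15*(-3024 - 1004) = -13 + 15*(-4028) = -13 - 60420 = -60433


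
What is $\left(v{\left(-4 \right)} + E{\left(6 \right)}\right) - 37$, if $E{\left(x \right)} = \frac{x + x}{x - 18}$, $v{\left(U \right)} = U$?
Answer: $-42$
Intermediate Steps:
$E{\left(x \right)} = \frac{2 x}{-18 + x}$
$\left(v{\left(-4 \right)} + E{\left(6 \right)}\right) - 37 = \left(-4 + 2 \cdot 6 \frac{1}{-18 + 6}\right) - 37 = \left(-4 + 2 \cdot 6 \frac{1}{-12}\right) - 37 = \left(-4 + 2 \cdot 6 \left(- \frac{1}{12}\right)\right) - 37 = \left(-4 - 1\right) - 37 = -5 - 37 = -42$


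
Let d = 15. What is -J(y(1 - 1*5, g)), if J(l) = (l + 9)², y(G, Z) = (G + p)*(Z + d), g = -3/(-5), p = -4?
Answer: -335241/25 ≈ -13410.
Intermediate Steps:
g = ⅗ (g = -3*(-⅕) = ⅗ ≈ 0.60000)
y(G, Z) = (-4 + G)*(15 + Z) (y(G, Z) = (G - 4)*(Z + 15) = (-4 + G)*(15 + Z))
J(l) = (9 + l)²
-J(y(1 - 1*5, g)) = -(9 + (-60 - 4*⅗ + 15*(1 - 1*5) + (1 - 1*5)*(⅗)))² = -(9 + (-60 - 12/5 + 15*(1 - 5) + (1 - 5)*(⅗)))² = -(9 + (-60 - 12/5 + 15*(-4) - 4*⅗))² = -(9 + (-60 - 12/5 - 60 - 12/5))² = -(9 - 624/5)² = -(-579/5)² = -1*335241/25 = -335241/25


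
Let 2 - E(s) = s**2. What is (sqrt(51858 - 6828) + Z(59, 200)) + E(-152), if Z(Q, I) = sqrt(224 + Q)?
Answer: -23102 + sqrt(283) + sqrt(45030) ≈ -22873.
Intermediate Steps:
E(s) = 2 - s**2
(sqrt(51858 - 6828) + Z(59, 200)) + E(-152) = (sqrt(51858 - 6828) + sqrt(224 + 59)) + (2 - 1*(-152)**2) = (sqrt(45030) + sqrt(283)) + (2 - 1*23104) = (sqrt(283) + sqrt(45030)) + (2 - 23104) = (sqrt(283) + sqrt(45030)) - 23102 = -23102 + sqrt(283) + sqrt(45030)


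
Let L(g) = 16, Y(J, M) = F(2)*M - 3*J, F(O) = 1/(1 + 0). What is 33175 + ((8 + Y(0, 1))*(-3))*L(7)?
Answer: 32743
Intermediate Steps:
F(O) = 1 (F(O) = 1/1 = 1)
Y(J, M) = M - 3*J (Y(J, M) = 1*M - 3*J = M - 3*J)
33175 + ((8 + Y(0, 1))*(-3))*L(7) = 33175 + ((8 + (1 - 3*0))*(-3))*16 = 33175 + ((8 + (1 + 0))*(-3))*16 = 33175 + ((8 + 1)*(-3))*16 = 33175 + (9*(-3))*16 = 33175 - 27*16 = 33175 - 432 = 32743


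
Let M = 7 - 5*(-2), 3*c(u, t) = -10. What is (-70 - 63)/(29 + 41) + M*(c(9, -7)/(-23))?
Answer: 389/690 ≈ 0.56377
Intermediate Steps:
c(u, t) = -10/3 (c(u, t) = (⅓)*(-10) = -10/3)
M = 17 (M = 7 + 10 = 17)
(-70 - 63)/(29 + 41) + M*(c(9, -7)/(-23)) = (-70 - 63)/(29 + 41) + 17*(-10/3/(-23)) = -133/70 + 17*(-10/3*(-1/23)) = -133*1/70 + 17*(10/69) = -19/10 + 170/69 = 389/690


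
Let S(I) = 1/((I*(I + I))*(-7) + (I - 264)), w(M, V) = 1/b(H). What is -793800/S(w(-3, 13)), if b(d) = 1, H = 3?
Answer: 219882600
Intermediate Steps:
w(M, V) = 1 (w(M, V) = 1/1 = 1)
S(I) = 1/(-264 + I - 14*I**2) (S(I) = 1/((I*(2*I))*(-7) + (-264 + I)) = 1/((2*I**2)*(-7) + (-264 + I)) = 1/(-14*I**2 + (-264 + I)) = 1/(-264 + I - 14*I**2))
-793800/S(w(-3, 13)) = -793800/((-1/(264 - 1*1 + 14*1**2))) = -793800/((-1/(264 - 1 + 14*1))) = -793800/((-1/(264 - 1 + 14))) = -793800/((-1/277)) = -793800/((-1*1/277)) = -793800/(-1/277) = -793800*(-277) = 219882600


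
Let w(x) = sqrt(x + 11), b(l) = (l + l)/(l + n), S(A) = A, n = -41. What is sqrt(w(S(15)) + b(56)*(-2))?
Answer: sqrt(-3360 + 225*sqrt(26))/15 ≈ 3.136*I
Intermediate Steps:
b(l) = 2*l/(-41 + l) (b(l) = (l + l)/(l - 41) = (2*l)/(-41 + l) = 2*l/(-41 + l))
w(x) = sqrt(11 + x)
sqrt(w(S(15)) + b(56)*(-2)) = sqrt(sqrt(11 + 15) + (2*56/(-41 + 56))*(-2)) = sqrt(sqrt(26) + (2*56/15)*(-2)) = sqrt(sqrt(26) + (2*56*(1/15))*(-2)) = sqrt(sqrt(26) + (112/15)*(-2)) = sqrt(sqrt(26) - 224/15) = sqrt(-224/15 + sqrt(26))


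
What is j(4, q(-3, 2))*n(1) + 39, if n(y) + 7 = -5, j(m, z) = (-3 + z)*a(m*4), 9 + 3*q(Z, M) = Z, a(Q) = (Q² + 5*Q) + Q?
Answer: 29607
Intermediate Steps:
a(Q) = Q² + 6*Q
q(Z, M) = -3 + Z/3
j(m, z) = 4*m*(-3 + z)*(6 + 4*m) (j(m, z) = (-3 + z)*((m*4)*(6 + m*4)) = (-3 + z)*((4*m)*(6 + 4*m)) = (-3 + z)*(4*m*(6 + 4*m)) = 4*m*(-3 + z)*(6 + 4*m))
n(y) = -12 (n(y) = -7 - 5 = -12)
j(4, q(-3, 2))*n(1) + 39 = (8*4*(-3 + (-3 + (⅓)*(-3)))*(3 + 2*4))*(-12) + 39 = (8*4*(-3 + (-3 - 1))*(3 + 8))*(-12) + 39 = (8*4*(-3 - 4)*11)*(-12) + 39 = (8*4*(-7)*11)*(-12) + 39 = -2464*(-12) + 39 = 29568 + 39 = 29607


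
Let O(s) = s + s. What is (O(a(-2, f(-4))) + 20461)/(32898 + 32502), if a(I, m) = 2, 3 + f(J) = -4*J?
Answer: 4093/13080 ≈ 0.31292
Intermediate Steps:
f(J) = -3 - 4*J
O(s) = 2*s
(O(a(-2, f(-4))) + 20461)/(32898 + 32502) = (2*2 + 20461)/(32898 + 32502) = (4 + 20461)/65400 = 20465*(1/65400) = 4093/13080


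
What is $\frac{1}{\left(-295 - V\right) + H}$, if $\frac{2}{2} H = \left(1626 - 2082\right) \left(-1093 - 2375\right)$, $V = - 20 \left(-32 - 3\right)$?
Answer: $\frac{1}{1580413} \approx 6.3275 \cdot 10^{-7}$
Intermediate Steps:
$V = 700$ ($V = \left(-20\right) \left(-35\right) = 700$)
$H = 1581408$ ($H = \left(1626 - 2082\right) \left(-1093 - 2375\right) = \left(-456\right) \left(-3468\right) = 1581408$)
$\frac{1}{\left(-295 - V\right) + H} = \frac{1}{\left(-295 - 700\right) + 1581408} = \frac{1}{-995 + 1581408} = \frac{1}{1580413}$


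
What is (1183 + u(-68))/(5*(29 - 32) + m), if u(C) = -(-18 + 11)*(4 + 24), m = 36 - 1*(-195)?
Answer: 1379/216 ≈ 6.3843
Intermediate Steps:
m = 231 (m = 36 + 195 = 231)
u(C) = 196 (u(C) = -(-7)*28 = -1*(-196) = 196)
(1183 + u(-68))/(5*(29 - 32) + m) = (1183 + 196)/(5*(29 - 32) + 231) = 1379/(5*(-3) + 231) = 1379/(-15 + 231) = 1379/216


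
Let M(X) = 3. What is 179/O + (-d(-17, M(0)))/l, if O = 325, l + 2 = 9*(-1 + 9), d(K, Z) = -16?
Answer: 1773/2275 ≈ 0.77934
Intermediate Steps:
l = 70 (l = -2 + 9*(-1 + 9) = -2 + 9*8 = -2 + 72 = 70)
179/O + (-d(-17, M(0)))/l = 179/325 - 1*(-16)/70 = 179*(1/325) + 16*(1/70) = 179/325 + 8/35 = 1773/2275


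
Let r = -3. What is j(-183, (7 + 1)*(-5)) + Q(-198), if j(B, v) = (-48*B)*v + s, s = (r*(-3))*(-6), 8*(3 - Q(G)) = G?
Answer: -1405545/4 ≈ -3.5139e+5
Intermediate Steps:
Q(G) = 3 - G/8
s = -54 (s = -3*(-3)*(-6) = 9*(-6) = -54)
j(B, v) = -54 - 48*B*v (j(B, v) = (-48*B)*v - 54 = -48*B*v - 54 = -54 - 48*B*v)
j(-183, (7 + 1)*(-5)) + Q(-198) = (-54 - 48*(-183)*(7 + 1)*(-5)) + (3 - 1/8*(-198)) = (-54 - 48*(-183)*8*(-5)) + (3 + 99/4) = (-54 - 48*(-183)*(-40)) + 111/4 = (-54 - 351360) + 111/4 = -351414 + 111/4 = -1405545/4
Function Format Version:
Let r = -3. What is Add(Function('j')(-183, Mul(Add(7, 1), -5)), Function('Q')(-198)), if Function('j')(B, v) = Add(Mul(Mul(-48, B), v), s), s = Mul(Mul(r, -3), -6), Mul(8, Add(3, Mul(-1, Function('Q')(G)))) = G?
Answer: Rational(-1405545, 4) ≈ -3.5139e+5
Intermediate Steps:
Function('Q')(G) = Add(3, Mul(Rational(-1, 8), G))
s = -54 (s = Mul(Mul(-3, -3), -6) = Mul(9, -6) = -54)
Function('j')(B, v) = Add(-54, Mul(-48, B, v)) (Function('j')(B, v) = Add(Mul(Mul(-48, B), v), -54) = Add(Mul(-48, B, v), -54) = Add(-54, Mul(-48, B, v)))
Add(Function('j')(-183, Mul(Add(7, 1), -5)), Function('Q')(-198)) = Add(Add(-54, Mul(-48, -183, Mul(Add(7, 1), -5))), Add(3, Mul(Rational(-1, 8), -198))) = Add(Add(-54, Mul(-48, -183, Mul(8, -5))), Add(3, Rational(99, 4))) = Add(Add(-54, Mul(-48, -183, -40)), Rational(111, 4)) = Add(Add(-54, -351360), Rational(111, 4)) = Add(-351414, Rational(111, 4)) = Rational(-1405545, 4)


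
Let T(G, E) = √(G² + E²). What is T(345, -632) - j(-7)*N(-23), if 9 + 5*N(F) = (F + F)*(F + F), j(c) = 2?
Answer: -4214/5 + √518449 ≈ -122.77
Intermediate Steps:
T(G, E) = √(E² + G²)
N(F) = -9/5 + 4*F²/5 (N(F) = -9/5 + ((F + F)*(F + F))/5 = -9/5 + ((2*F)*(2*F))/5 = -9/5 + (4*F²)/5 = -9/5 + 4*F²/5)
T(345, -632) - j(-7)*N(-23) = √((-632)² + 345²) - 2*(-9/5 + (⅘)*(-23)²) = √(399424 + 119025) - 2*(-9/5 + (⅘)*529) = √518449 - 2*(-9/5 + 2116/5) = √518449 - 2*2107/5 = √518449 - 1*4214/5 = √518449 - 4214/5 = -4214/5 + √518449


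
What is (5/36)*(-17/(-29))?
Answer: 85/1044 ≈ 0.081418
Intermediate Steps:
(5/36)*(-17/(-29)) = ((1/36)*5)*(-17*(-1/29)) = (5/36)*(17/29) = 85/1044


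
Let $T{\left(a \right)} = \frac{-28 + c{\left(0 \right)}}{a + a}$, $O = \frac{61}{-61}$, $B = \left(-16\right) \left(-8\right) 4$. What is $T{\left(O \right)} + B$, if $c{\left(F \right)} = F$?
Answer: $526$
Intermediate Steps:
$B = 512$ ($B = 128 \cdot 4 = 512$)
$O = -1$ ($O = 61 \left(- \frac{1}{61}\right) = -1$)
$T{\left(a \right)} = - \frac{14}{a}$ ($T{\left(a \right)} = \frac{-28 + 0}{a + a} = - \frac{28}{2 a} = - 28 \frac{1}{2 a} = - \frac{14}{a}$)
$T{\left(O \right)} + B = - \frac{14}{-1} + 512 = \left(-14\right) \left(-1\right) + 512 = 14 + 512 = 526$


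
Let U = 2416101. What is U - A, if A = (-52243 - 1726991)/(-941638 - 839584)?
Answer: 2151805238094/890611 ≈ 2.4161e+6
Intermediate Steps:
A = 889617/890611 (A = -1779234/(-1781222) = -1779234*(-1/1781222) = 889617/890611 ≈ 0.99888)
U - A = 2416101 - 1*889617/890611 = 2416101 - 889617/890611 = 2151805238094/890611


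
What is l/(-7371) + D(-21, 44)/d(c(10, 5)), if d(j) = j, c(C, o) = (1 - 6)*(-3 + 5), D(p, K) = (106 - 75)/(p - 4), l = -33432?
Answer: 408881/87750 ≈ 4.6596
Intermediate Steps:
D(p, K) = 31/(-4 + p)
c(C, o) = -10 (c(C, o) = -5*2 = -10)
l/(-7371) + D(-21, 44)/d(c(10, 5)) = -33432/(-7371) + (31/(-4 - 21))/(-10) = -33432*(-1/7371) + (31/(-25))*(-⅒) = 1592/351 + (31*(-1/25))*(-⅒) = 1592/351 - 31/25*(-⅒) = 1592/351 + 31/250 = 408881/87750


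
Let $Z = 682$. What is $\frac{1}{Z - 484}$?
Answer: $\frac{1}{198} \approx 0.0050505$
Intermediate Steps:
$\frac{1}{Z - 484} = \frac{1}{682 - 484} = \frac{1}{198}$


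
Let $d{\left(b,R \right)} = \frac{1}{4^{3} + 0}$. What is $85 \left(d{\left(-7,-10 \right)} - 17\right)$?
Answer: $- \frac{92395}{64} \approx -1443.7$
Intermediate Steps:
$d{\left(b,R \right)} = \frac{1}{64}$ ($d{\left(b,R \right)} = \frac{1}{64 + 0} = \frac{1}{64}$)
$85 \left(d{\left(-7,-10 \right)} - 17\right) = 85 \left(\frac{1}{64} - 17\right) = 85 \left(- \frac{1087}{64}\right) = - \frac{92395}{64}$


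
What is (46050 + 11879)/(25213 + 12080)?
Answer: 57929/37293 ≈ 1.5533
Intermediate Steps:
(46050 + 11879)/(25213 + 12080) = 57929/37293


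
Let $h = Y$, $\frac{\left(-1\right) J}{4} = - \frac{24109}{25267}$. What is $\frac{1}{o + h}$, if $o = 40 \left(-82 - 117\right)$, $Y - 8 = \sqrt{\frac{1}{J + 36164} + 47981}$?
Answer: $- \frac{7266952885248}{57742961799907085} - \frac{24 \sqrt{69566276427255617039}}{57742961799907085} \approx -0.00012932$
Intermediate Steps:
$J = \frac{96436}{25267}$ ($J = - 4 \left(- \frac{24109}{25267}\right) = - 4 \left(\left(-24109\right) \frac{1}{25267}\right) = \left(-4\right) \left(- \frac{24109}{25267}\right) = \frac{96436}{25267} \approx 3.8167$)
$Y = 8 + \frac{\sqrt{69566276427255617039}}{38077176}$ ($Y = 8 + \sqrt{\frac{1}{\frac{96436}{25267} + 36164} + 47981} = 8 + \sqrt{\frac{1}{\frac{913852224}{25267}} + 47981} = 8 + \sqrt{\frac{25267}{913852224} + 47981} = 8 + \sqrt{\frac{43847543585011}{913852224}} = 8 + \frac{\sqrt{69566276427255617039}}{38077176} \approx 227.05$)
$h = 8 + \frac{\sqrt{69566276427255617039}}{38077176} \approx 227.05$
$o = -7960$ ($o = 40 \left(-199\right) = -7960$)
$\frac{1}{o + h} = \frac{1}{-7960 + \left(8 + \frac{\sqrt{69566276427255617039}}{38077176}\right)} = \frac{1}{-7952 + \frac{\sqrt{69566276427255617039}}{38077176}}$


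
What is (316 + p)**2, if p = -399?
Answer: 6889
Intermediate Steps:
(316 + p)**2 = (316 - 399)**2 = (-83)**2 = 6889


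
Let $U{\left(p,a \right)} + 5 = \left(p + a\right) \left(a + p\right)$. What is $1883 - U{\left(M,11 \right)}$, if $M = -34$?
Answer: $1359$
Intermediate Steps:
$U{\left(p,a \right)} = -5 + \left(a + p\right)^{2}$ ($U{\left(p,a \right)} = -5 + \left(p + a\right) \left(a + p\right) = -5 + \left(a + p\right) \left(a + p\right) = -5 + \left(a + p\right)^{2}$)
$1883 - U{\left(M,11 \right)} = 1883 - \left(-5 + \left(11 - 34\right)^{2}\right) = 1883 - \left(-5 + \left(-23\right)^{2}\right) = 1883 - \left(-5 + 529\right) = 1883 - 524 = 1359$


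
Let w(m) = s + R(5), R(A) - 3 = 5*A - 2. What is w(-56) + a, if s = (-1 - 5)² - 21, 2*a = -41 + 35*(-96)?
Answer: -3319/2 ≈ -1659.5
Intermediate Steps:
a = -3401/2 (a = (-41 + 35*(-96))/2 = (-41 - 3360)/2 = (½)*(-3401) = -3401/2 ≈ -1700.5)
R(A) = 1 + 5*A (R(A) = 3 + (5*A - 2) = 3 + (-2 + 5*A) = 1 + 5*A)
s = 15 (s = (-6)² - 21 = 36 - 21 = 15)
w(m) = 41 (w(m) = 15 + (1 + 5*5) = 15 + (1 + 25) = 15 + 26 = 41)
w(-56) + a = 41 - 3401/2 = -3319/2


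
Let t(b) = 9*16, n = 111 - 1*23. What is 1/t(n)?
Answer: 1/144 ≈ 0.0069444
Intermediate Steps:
n = 88 (n = 111 - 23 = 88)
t(b) = 144
1/t(n) = 1/144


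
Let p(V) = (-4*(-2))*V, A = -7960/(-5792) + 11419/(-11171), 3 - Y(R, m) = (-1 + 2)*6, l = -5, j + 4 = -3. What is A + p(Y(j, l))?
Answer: -191259507/8087804 ≈ -23.648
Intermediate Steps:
j = -7 (j = -4 - 3 = -7)
Y(R, m) = -3 (Y(R, m) = 3 - (-1 + 2)*6 = 3 - 6 = -3)
A = 2847789/8087804 (A = -7960*(-1/5792) + 11419*(-1/11171) = 995/724 - 11419/11171 = 2847789/8087804 ≈ 0.35211)
p(V) = 8*V
A + p(Y(j, l)) = 2847789/8087804 + 8*(-3) = 2847789/8087804 - 24 = -191259507/8087804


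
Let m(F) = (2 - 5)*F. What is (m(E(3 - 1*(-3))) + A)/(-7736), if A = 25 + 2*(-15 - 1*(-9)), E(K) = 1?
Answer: -5/3868 ≈ -0.0012927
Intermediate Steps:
A = 13 (A = 25 + 2*(-15 + 9) = 25 + 2*(-6) = 25 - 12 = 13)
m(F) = -3*F
(m(E(3 - 1*(-3))) + A)/(-7736) = (-3*1 + 13)/(-7736) = (-3 + 13)*(-1/7736) = 10*(-1/7736) = -5/3868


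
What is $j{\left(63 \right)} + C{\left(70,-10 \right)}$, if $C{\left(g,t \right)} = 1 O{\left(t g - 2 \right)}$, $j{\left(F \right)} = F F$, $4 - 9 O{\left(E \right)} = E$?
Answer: $\frac{36427}{9} \approx 4047.4$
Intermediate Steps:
$O{\left(E \right)} = \frac{4}{9} - \frac{E}{9}$
$j{\left(F \right)} = F^{2}$
$C{\left(g,t \right)} = \frac{2}{3} - \frac{g t}{9}$ ($C{\left(g,t \right)} = 1 \left(\frac{4}{9} - \frac{t g - 2}{9}\right) = 1 \left(\frac{4}{9} - \frac{g t - 2}{9}\right) = 1 \left(\frac{4}{9} - \frac{-2 + g t}{9}\right) = 1 \left(\frac{4}{9} - \left(- \frac{2}{9} + \frac{g t}{9}\right)\right) = 1 \left(\frac{2}{3} - \frac{g t}{9}\right) = \frac{2}{3} - \frac{g t}{9}$)
$j{\left(63 \right)} + C{\left(70,-10 \right)} = 63^{2} - \left(- \frac{2}{3} + \frac{70}{9} \left(-10\right)\right) = 3969 + \left(\frac{2}{3} + \frac{700}{9}\right) = 3969 + \frac{706}{9} = \frac{36427}{9}$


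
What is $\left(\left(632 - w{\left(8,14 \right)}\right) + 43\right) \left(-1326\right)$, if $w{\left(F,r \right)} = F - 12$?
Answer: $-900354$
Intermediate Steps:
$w{\left(F,r \right)} = -12 + F$
$\left(\left(632 - w{\left(8,14 \right)}\right) + 43\right) \left(-1326\right) = \left(\left(632 - \left(-12 + 8\right)\right) + 43\right) \left(-1326\right) = \left(\left(632 - -4\right) + 43\right) \left(-1326\right) = \left(\left(632 + 4\right) + 43\right) \left(-1326\right) = \left(636 + 43\right) \left(-1326\right) = 679 \left(-1326\right) = -900354$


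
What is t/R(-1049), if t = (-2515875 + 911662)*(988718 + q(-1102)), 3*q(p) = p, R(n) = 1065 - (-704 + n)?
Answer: -2378287482038/4227 ≈ -5.6264e+8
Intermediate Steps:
R(n) = 1769 - n (R(n) = 1065 + (704 - n) = 1769 - n)
q(p) = p/3
t = -4756574964076/3 (t = (-2515875 + 911662)*(988718 + (⅓)*(-1102)) = -1604213*(988718 - 1102/3) = -1604213*2965052/3 = -4756574964076/3 ≈ -1.5855e+12)
t/R(-1049) = -4756574964076/(3*(1769 - 1*(-1049))) = -4756574964076/(3*(1769 + 1049)) = -4756574964076/3/2818 = -4756574964076/3*1/2818 = -2378287482038/4227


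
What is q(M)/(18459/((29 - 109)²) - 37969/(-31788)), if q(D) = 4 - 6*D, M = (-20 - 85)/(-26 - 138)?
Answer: 374400/9632171 ≈ 0.038870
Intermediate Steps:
M = 105/164 (M = -105/(-164) = -105*(-1/164) = 105/164 ≈ 0.64024)
q(M)/(18459/((29 - 109)²) - 37969/(-31788)) = (4 - 6*105/164)/(18459/((29 - 109)²) - 37969/(-31788)) = (4 - 315/82)/(18459/((-80)²) - 37969*(-1/31788)) = 13/(82*(18459/6400 + 43/36)) = 13/(82*(234931/57600)) = (13/82)*(57600/234931) = 374400/9632171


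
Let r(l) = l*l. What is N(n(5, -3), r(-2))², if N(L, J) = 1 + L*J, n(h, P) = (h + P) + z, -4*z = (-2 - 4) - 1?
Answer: 256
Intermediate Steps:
z = 7/4 (z = -((-2 - 4) - 1)/4 = -(-6 - 1)/4 = -¼*(-7) = 7/4 ≈ 1.7500)
n(h, P) = 7/4 + P + h (n(h, P) = (h + P) + 7/4 = (P + h) + 7/4 = 7/4 + P + h)
r(l) = l²
N(L, J) = 1 + J*L
N(n(5, -3), r(-2))² = (1 + (-2)²*(7/4 - 3 + 5))² = (1 + 4*(15/4))² = (1 + 15)² = 16² = 256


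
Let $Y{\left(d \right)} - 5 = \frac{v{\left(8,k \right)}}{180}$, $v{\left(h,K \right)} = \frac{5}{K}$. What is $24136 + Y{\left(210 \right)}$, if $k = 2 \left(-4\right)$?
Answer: $\frac{6952607}{288} \approx 24141.0$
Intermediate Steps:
$k = -8$
$Y{\left(d \right)} = \frac{1439}{288}$ ($Y{\left(d \right)} = 5 + \frac{5 \frac{1}{-8}}{180} = 5 + 5 \left(- \frac{1}{8}\right) \frac{1}{180} = 5 - \frac{1}{288} = \frac{1439}{288}$)
$24136 + Y{\left(210 \right)} = 24136 + \frac{1439}{288} = \frac{6952607}{288}$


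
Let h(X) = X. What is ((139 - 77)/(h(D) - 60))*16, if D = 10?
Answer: -496/25 ≈ -19.840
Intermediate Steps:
((139 - 77)/(h(D) - 60))*16 = ((139 - 77)/(10 - 60))*16 = (62/(-50))*16 = (62*(-1/50))*16 = -31/25*16 = -496/25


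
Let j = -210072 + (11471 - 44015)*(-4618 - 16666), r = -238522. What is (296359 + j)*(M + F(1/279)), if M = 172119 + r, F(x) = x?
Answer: -12834240098071388/279 ≈ -4.6001e+13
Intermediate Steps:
j = 692456424 (j = -210072 - 32544*(-21284) = -210072 + 692666496 = 692456424)
M = -66403 (M = 172119 - 238522 = -66403)
(296359 + j)*(M + F(1/279)) = (296359 + 692456424)*(-66403 + 1/279) = 692752783*(-66403 + 1/279) = 692752783*(-18526436/279) = -12834240098071388/279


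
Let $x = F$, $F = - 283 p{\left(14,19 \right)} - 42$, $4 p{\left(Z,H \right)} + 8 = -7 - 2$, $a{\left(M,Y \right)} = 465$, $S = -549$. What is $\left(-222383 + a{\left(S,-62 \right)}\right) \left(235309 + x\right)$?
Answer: $- \frac{104953787961}{2} \approx -5.2477 \cdot 10^{10}$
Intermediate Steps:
$p{\left(Z,H \right)} = - \frac{17}{4}$ ($p{\left(Z,H \right)} = -2 + \frac{-7 - 2}{4} = -2 + \frac{1}{4} \left(-9\right) = -2 - \frac{9}{4} = - \frac{17}{4}$)
$F = \frac{4643}{4}$ ($F = \left(-283\right) \left(- \frac{17}{4}\right) - 42 = \frac{4811}{4} - 42 = \frac{4643}{4} \approx 1160.8$)
$x = \frac{4643}{4} \approx 1160.8$
$\left(-222383 + a{\left(S,-62 \right)}\right) \left(235309 + x\right) = \left(-222383 + 465\right) \left(235309 + \frac{4643}{4}\right) = \left(-221918\right) \frac{945879}{4} = - \frac{104953787961}{2}$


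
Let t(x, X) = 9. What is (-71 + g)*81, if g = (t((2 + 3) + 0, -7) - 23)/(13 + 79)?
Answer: -265113/46 ≈ -5763.3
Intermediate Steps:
g = -7/46 (g = (9 - 23)/(13 + 79) = -14/92 = -14*1/92 = -7/46 ≈ -0.15217)
(-71 + g)*81 = (-71 - 7/46)*81 = -3273/46*81 = -265113/46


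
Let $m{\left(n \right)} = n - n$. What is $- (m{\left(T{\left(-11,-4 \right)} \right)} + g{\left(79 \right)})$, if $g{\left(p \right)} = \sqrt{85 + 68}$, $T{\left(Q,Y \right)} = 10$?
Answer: $- 3 \sqrt{17} \approx -12.369$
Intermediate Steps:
$m{\left(n \right)} = 0$
$g{\left(p \right)} = 3 \sqrt{17}$ ($g{\left(p \right)} = \sqrt{153} = 3 \sqrt{17}$)
$- (m{\left(T{\left(-11,-4 \right)} \right)} + g{\left(79 \right)}) = - (0 + 3 \sqrt{17}) = - 3 \sqrt{17}$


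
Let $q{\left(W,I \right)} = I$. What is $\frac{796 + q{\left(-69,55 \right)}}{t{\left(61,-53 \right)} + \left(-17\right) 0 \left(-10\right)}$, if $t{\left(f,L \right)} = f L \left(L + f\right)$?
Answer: $- \frac{851}{25864} \approx -0.032903$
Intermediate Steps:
$t{\left(f,L \right)} = L f \left(L + f\right)$
$\frac{796 + q{\left(-69,55 \right)}}{t{\left(61,-53 \right)} + \left(-17\right) 0 \left(-10\right)} = \frac{796 + 55}{\left(-53\right) 61 \left(-53 + 61\right) + \left(-17\right) 0 \left(-10\right)} = \frac{851}{\left(-53\right) 61 \cdot 8 + 0 \left(-10\right)} = \frac{851}{-25864 + 0} = \frac{851}{-25864} = 851 \left(- \frac{1}{25864}\right) = - \frac{851}{25864}$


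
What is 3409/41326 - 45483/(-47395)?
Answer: 2041200013/1958645770 ≈ 1.0421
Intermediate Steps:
3409/41326 - 45483/(-47395) = 3409*(1/41326) - 45483*(-1/47395) = 3409/41326 + 45483/47395 = 2041200013/1958645770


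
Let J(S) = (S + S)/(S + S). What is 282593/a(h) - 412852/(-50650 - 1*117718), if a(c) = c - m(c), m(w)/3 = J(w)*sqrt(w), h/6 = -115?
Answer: -11822758669/29422308 + 282593*I*sqrt(690)/160770 ≈ -401.83 + 46.172*I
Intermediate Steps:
h = -690 (h = 6*(-115) = -690)
J(S) = 1 (J(S) = (2*S)/((2*S)) = (2*S)*(1/(2*S)) = 1)
m(w) = 3*sqrt(w) (m(w) = 3*(1*sqrt(w)) = 3*sqrt(w))
a(c) = c - 3*sqrt(c)
282593/a(h) - 412852/(-50650 - 1*117718) = 282593/(-690 - 3*I*sqrt(690)) - 412852/(-50650 - 1*117718) = 282593/(-690 - 3*I*sqrt(690)) - 412852/(-50650 - 117718) = 282593/(-690 - 3*I*sqrt(690)) - 412852/(-168368) = 282593/(-690 - 3*I*sqrt(690)) - 412852*(-1/168368) = 282593/(-690 - 3*I*sqrt(690)) + 103213/42092 = 103213/42092 + 282593/(-690 - 3*I*sqrt(690))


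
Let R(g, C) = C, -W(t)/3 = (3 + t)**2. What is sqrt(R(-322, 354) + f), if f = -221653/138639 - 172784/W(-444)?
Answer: sqrt(1318409219116409415)/61139799 ≈ 18.780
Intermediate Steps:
W(t) = -3*(3 + t)**2
f = -35122430101/26962651359 (f = -221653/138639 - 172784*(-1/(3*(3 - 444)**2)) = -221653*1/138639 - 172784/((-3*(-441)**2)) = -221653/138639 - 172784/((-3*194481)) = -221653/138639 - 172784/(-583443) = -221653/138639 - 172784*(-1/583443) = -221653/138639 + 172784/583443 = -35122430101/26962651359 ≈ -1.3026)
sqrt(R(-322, 354) + f) = sqrt(354 - 35122430101/26962651359) = sqrt(9509656150985/26962651359) = sqrt(1318409219116409415)/61139799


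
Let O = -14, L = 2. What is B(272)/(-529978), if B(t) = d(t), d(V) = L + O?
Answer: 6/264989 ≈ 2.2642e-5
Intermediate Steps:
d(V) = -12 (d(V) = 2 - 14 = -12)
B(t) = -12
B(272)/(-529978) = -12/(-529978) = -12*(-1/529978) = 6/264989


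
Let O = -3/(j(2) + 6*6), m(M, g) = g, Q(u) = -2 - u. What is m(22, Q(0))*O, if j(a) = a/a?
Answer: 6/37 ≈ 0.16216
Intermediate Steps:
j(a) = 1
O = -3/37 (O = -3/(1 + 6*6) = -3/(1 + 36) = -3/37 ≈ -0.081081)
m(22, Q(0))*O = (-2 - 1*0)*(-3/37) = (-2 + 0)*(-3/37) = -2*(-3/37) = 6/37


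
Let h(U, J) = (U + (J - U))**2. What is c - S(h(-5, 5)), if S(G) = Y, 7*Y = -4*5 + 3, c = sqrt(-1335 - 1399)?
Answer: 17/7 + I*sqrt(2734) ≈ 2.4286 + 52.288*I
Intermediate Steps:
c = I*sqrt(2734) (c = sqrt(-2734) = I*sqrt(2734) ≈ 52.288*I)
h(U, J) = J**2
Y = -17/7 (Y = (-4*5 + 3)/7 = (-20 + 3)/7 = (1/7)*(-17) = -17/7 ≈ -2.4286)
S(G) = -17/7
c - S(h(-5, 5)) = I*sqrt(2734) - 1*(-17/7) = I*sqrt(2734) + 17/7 = 17/7 + I*sqrt(2734)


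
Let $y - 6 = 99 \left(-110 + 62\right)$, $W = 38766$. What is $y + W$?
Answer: $34020$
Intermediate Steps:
$y = -4746$ ($y = 6 + 99 \left(-110 + 62\right) = 6 + 99 \left(-48\right) = 6 - 4752 = -4746$)
$y + W = -4746 + 38766 = 34020$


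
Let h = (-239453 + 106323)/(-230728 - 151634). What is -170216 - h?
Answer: -32542131661/191181 ≈ -1.7022e+5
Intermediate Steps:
h = 66565/191181 (h = -133130/(-382362) = -133130*(-1/382362) = 66565/191181 ≈ 0.34818)
-170216 - h = -170216 - 1*66565/191181 = -170216 - 66565/191181 = -32542131661/191181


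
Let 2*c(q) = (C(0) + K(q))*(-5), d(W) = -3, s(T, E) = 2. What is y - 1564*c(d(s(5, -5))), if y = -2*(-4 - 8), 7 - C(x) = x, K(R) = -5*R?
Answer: 86044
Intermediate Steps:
C(x) = 7 - x
c(q) = -35/2 + 25*q/2 (c(q) = (((7 - 1*0) - 5*q)*(-5))/2 = (((7 + 0) - 5*q)*(-5))/2 = ((7 - 5*q)*(-5))/2 = (-35 + 25*q)/2 = -35/2 + 25*q/2)
y = 24 (y = -2*(-12) = 24)
y - 1564*c(d(s(5, -5))) = 24 - 1564*(-35/2 + (25/2)*(-3)) = 24 - 1564*(-35/2 - 75/2) = 24 - 1564*(-55) = 24 + 86020 = 86044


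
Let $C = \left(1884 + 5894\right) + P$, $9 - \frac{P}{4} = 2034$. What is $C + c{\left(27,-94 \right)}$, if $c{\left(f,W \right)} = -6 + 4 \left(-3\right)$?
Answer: $-340$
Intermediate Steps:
$P = -8100$ ($P = 36 - 8136 = -8100$)
$c{\left(f,W \right)} = -18$ ($c{\left(f,W \right)} = -6 - 12 = -18$)
$C = -322$ ($C = \left(1884 + 5894\right) - 8100 = 7778 - 8100 = -322$)
$C + c{\left(27,-94 \right)} = -322 - 18 = -340$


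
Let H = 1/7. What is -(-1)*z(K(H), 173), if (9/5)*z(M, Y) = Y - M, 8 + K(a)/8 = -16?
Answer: 1825/9 ≈ 202.78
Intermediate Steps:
H = 1/7 (H = 1*(1/7) = 1/7 ≈ 0.14286)
K(a) = -192 (K(a) = -64 + 8*(-16) = -64 - 128 = -192)
z(M, Y) = -5*M/9 + 5*Y/9 (z(M, Y) = 5*(Y - M)/9 = -5*M/9 + 5*Y/9)
-(-1)*z(K(H), 173) = -(-1)*(-5/9*(-192) + (5/9)*173) = -(-1)*(320/3 + 865/9) = -(-1)*1825/9 = -1*(-1825/9) = 1825/9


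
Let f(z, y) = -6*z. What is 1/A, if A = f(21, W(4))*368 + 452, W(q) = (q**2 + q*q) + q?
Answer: -1/45916 ≈ -2.1779e-5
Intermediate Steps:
W(q) = q + 2*q**2 (W(q) = (q**2 + q**2) + q = 2*q**2 + q = q + 2*q**2)
A = -45916 (A = -6*21*368 + 452 = -126*368 + 452 = -46368 + 452 = -45916)
1/A = 1/(-45916) = -1/45916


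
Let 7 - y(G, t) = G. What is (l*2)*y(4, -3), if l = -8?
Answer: -48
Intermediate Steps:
y(G, t) = 7 - G
(l*2)*y(4, -3) = (-8*2)*(7 - 1*4) = -16*(7 - 4) = -16*3 = -48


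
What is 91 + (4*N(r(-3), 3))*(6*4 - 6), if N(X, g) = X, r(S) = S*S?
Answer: 739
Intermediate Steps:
r(S) = S²
91 + (4*N(r(-3), 3))*(6*4 - 6) = 91 + (4*(-3)²)*(6*4 - 6) = 91 + (4*9)*(24 - 6) = 91 + 36*18 = 91 + 648 = 739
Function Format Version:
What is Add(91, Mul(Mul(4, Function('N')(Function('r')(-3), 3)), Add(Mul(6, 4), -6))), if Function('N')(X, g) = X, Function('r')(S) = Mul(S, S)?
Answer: 739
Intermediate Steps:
Function('r')(S) = Pow(S, 2)
Add(91, Mul(Mul(4, Function('N')(Function('r')(-3), 3)), Add(Mul(6, 4), -6))) = Add(91, Mul(Mul(4, Pow(-3, 2)), Add(Mul(6, 4), -6))) = Add(91, Mul(Mul(4, 9), Add(24, -6))) = Add(91, Mul(36, 18)) = Add(91, 648) = 739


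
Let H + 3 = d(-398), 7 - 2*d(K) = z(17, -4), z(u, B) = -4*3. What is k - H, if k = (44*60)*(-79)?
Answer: -417133/2 ≈ -2.0857e+5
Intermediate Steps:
z(u, B) = -12
d(K) = 19/2 (d(K) = 7/2 - ½*(-12) = 7/2 + 6 = 19/2)
k = -208560 (k = 2640*(-79) = -208560)
H = 13/2 (H = -3 + 19/2 = 13/2 ≈ 6.5000)
k - H = -208560 - 1*13/2 = -208560 - 13/2 = -417133/2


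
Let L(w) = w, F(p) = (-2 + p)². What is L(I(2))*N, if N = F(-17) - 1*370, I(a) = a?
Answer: -18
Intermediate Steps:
N = -9 (N = (-2 - 17)² - 1*370 = (-19)² - 370 = 361 - 370 = -9)
L(I(2))*N = 2*(-9) = -18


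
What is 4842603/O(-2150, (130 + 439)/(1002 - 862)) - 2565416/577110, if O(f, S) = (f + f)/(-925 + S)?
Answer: 36032380594654223/34742022000 ≈ 1.0371e+6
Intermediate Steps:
O(f, S) = 2*f/(-925 + S) (O(f, S) = (2*f)/(-925 + S) = 2*f/(-925 + S))
4842603/O(-2150, (130 + 439)/(1002 - 862)) - 2565416/577110 = 4842603/((2*(-2150)/(-925 + (130 + 439)/(1002 - 862)))) - 2565416/577110 = 4842603/((2*(-2150)/(-925 + 569/140))) - 2565416*1/577110 = 4842603/((2*(-2150)/(-925 + 569*(1/140)))) - 1282708/288555 = 4842603/((2*(-2150)/(-925 + 569/140))) - 1282708/288555 = 4842603/((2*(-2150)/(-128931/140))) - 1282708/288555 = 4842603/((2*(-2150)*(-140/128931))) - 1282708/288555 = 4842603/(602000/128931) - 1282708/288555 = 4842603*(128931/602000) - 1282708/288555 = 624361647393/602000 - 1282708/288555 = 36032380594654223/34742022000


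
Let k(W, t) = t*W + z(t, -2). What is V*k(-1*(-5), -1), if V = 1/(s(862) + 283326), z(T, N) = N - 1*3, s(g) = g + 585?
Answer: -10/284773 ≈ -3.5116e-5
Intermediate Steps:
s(g) = 585 + g
z(T, N) = -3 + N (z(T, N) = N - 3 = -3 + N)
V = 1/284773 (V = 1/((585 + 862) + 283326) = 1/(1447 + 283326) = 1/284773 ≈ 3.5116e-6)
k(W, t) = -5 + W*t (k(W, t) = t*W + (-3 - 2) = W*t - 5 = -5 + W*t)
V*k(-1*(-5), -1) = (-5 - 1*(-5)*(-1))/284773 = (-5 + 5*(-1))/284773 = (-5 - 5)/284773 = (1/284773)*(-10) = -10/284773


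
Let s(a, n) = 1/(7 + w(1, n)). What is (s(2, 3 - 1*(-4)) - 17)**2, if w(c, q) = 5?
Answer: 41209/144 ≈ 286.17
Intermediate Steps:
s(a, n) = 1/12 (s(a, n) = 1/(7 + 5) = 1/12)
(s(2, 3 - 1*(-4)) - 17)**2 = (1/12 - 17)**2 = (-203/12)**2 = 41209/144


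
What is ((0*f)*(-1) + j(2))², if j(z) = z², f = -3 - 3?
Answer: 16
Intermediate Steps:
f = -6
((0*f)*(-1) + j(2))² = ((0*(-6))*(-1) + 2²)² = (0*(-1) + 4)² = (0 + 4)² = 4² = 16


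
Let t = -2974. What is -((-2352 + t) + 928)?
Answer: 4398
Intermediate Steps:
-((-2352 + t) + 928) = -((-2352 - 2974) + 928) = -(-5326 + 928) = -1*(-4398) = 4398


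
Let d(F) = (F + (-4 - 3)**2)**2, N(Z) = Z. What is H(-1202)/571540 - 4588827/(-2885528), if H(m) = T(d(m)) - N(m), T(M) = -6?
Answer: 656537318767/412298668280 ≈ 1.5924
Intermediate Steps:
d(F) = (49 + F)**2 (d(F) = (F + (-7)**2)**2 = (F + 49)**2 = (49 + F)**2)
H(m) = -6 - m
H(-1202)/571540 - 4588827/(-2885528) = (-6 - 1*(-1202))/571540 - 4588827/(-2885528) = (-6 + 1202)*(1/571540) - 4588827*(-1/2885528) = 1196*(1/571540) + 4588827/2885528 = 299/142885 + 4588827/2885528 = 656537318767/412298668280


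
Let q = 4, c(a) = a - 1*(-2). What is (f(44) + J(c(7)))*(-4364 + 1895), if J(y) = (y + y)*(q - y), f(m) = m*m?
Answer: -4557774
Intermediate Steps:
c(a) = 2 + a (c(a) = a + 2 = 2 + a)
f(m) = m²
J(y) = 2*y*(4 - y) (J(y) = (y + y)*(4 - y) = (2*y)*(4 - y) = 2*y*(4 - y))
(f(44) + J(c(7)))*(-4364 + 1895) = (44² + 2*(2 + 7)*(4 - (2 + 7)))*(-4364 + 1895) = (1936 + 2*9*(4 - 1*9))*(-2469) = (1936 + 2*9*(4 - 9))*(-2469) = (1936 + 2*9*(-5))*(-2469) = (1936 - 90)*(-2469) = 1846*(-2469) = -4557774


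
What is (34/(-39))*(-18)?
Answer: 204/13 ≈ 15.692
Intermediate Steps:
(34/(-39))*(-18) = (34*(-1/39))*(-18) = -34/39*(-18) = 204/13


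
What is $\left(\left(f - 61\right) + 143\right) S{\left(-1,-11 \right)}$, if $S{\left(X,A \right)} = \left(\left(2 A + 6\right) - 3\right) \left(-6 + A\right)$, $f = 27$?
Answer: $35207$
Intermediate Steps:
$S{\left(X,A \right)} = \left(-6 + A\right) \left(3 + 2 A\right)$ ($S{\left(X,A \right)} = \left(\left(6 + 2 A\right) - 3\right) \left(-6 + A\right) = \left(3 + 2 A\right) \left(-6 + A\right) = \left(-6 + A\right) \left(3 + 2 A\right)$)
$\left(\left(f - 61\right) + 143\right) S{\left(-1,-11 \right)} = \left(\left(27 - 61\right) + 143\right) \left(-18 - -99 + 2 \left(-11\right)^{2}\right) = \left(\left(27 - 61\right) + 143\right) \left(-18 + 99 + 2 \cdot 121\right) = \left(-34 + 143\right) \left(-18 + 99 + 242\right) = 109 \cdot 323 = 35207$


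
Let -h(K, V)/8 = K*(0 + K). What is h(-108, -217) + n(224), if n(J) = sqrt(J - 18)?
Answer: -93312 + sqrt(206) ≈ -93298.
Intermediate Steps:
n(J) = sqrt(-18 + J)
h(K, V) = -8*K**2 (h(K, V) = -8*K*(0 + K) = -8*K*K = -8*K**2)
h(-108, -217) + n(224) = -8*(-108)**2 + sqrt(-18 + 224) = -8*11664 + sqrt(206) = -93312 + sqrt(206)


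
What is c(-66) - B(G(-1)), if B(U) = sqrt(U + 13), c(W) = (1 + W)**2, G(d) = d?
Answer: 4225 - 2*sqrt(3) ≈ 4221.5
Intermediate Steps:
B(U) = sqrt(13 + U)
c(-66) - B(G(-1)) = (1 - 66)**2 - sqrt(13 - 1) = (-65)**2 - sqrt(12) = 4225 - 2*sqrt(3)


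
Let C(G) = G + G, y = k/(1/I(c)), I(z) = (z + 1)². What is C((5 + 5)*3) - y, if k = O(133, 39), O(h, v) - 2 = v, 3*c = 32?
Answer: -49685/9 ≈ -5520.6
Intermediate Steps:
c = 32/3 (c = (⅓)*32 = 32/3 ≈ 10.667)
O(h, v) = 2 + v
I(z) = (1 + z)²
k = 41 (k = 2 + 39 = 41)
y = 50225/9 (y = 41/(1/((1 + 32/3)²)) = 41/(1/((35/3)²)) = 41/(1/(1225/9)) = 41/(9/1225) = 41*(1225/9) = 50225/9 ≈ 5580.6)
C(G) = 2*G
C((5 + 5)*3) - y = 2*((5 + 5)*3) - 1*50225/9 = 2*(10*3) - 50225/9 = 2*30 - 50225/9 = 60 - 50225/9 = -49685/9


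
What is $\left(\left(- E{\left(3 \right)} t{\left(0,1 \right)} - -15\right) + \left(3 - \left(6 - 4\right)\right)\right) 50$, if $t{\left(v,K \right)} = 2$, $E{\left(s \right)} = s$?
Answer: $500$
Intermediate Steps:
$\left(\left(- E{\left(3 \right)} t{\left(0,1 \right)} - -15\right) + \left(3 - \left(6 - 4\right)\right)\right) 50 = \left(\left(\left(-1\right) 3 \cdot 2 - -15\right) + \left(3 - \left(6 - 4\right)\right)\right) 50 = \left(\left(\left(-3\right) 2 + 15\right) + \left(3 - \left(6 - 4\right)\right)\right) 50 = \left(\left(-6 + 15\right) + \left(3 - 2\right)\right) 50 = \left(9 + \left(3 - 2\right)\right) 50 = \left(9 + 1\right) 50 = 10 \cdot 50 = 500$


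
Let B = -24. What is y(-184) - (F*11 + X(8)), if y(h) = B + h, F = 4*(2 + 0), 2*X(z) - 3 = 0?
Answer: -595/2 ≈ -297.50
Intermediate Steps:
X(z) = 3/2 (X(z) = 3/2 + (1/2)*0 = 3/2 + 0 = 3/2)
F = 8 (F = 4*2 = 8)
y(h) = -24 + h
y(-184) - (F*11 + X(8)) = (-24 - 184) - (8*11 + 3/2) = -208 - (88 + 3/2) = -208 - 1*179/2 = -208 - 179/2 = -595/2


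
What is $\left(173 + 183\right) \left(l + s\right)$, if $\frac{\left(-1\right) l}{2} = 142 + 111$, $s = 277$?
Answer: $-81524$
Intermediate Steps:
$l = -506$ ($l = - 2 \left(142 + 111\right) = \left(-2\right) 253 = -506$)
$\left(173 + 183\right) \left(l + s\right) = \left(173 + 183\right) \left(-506 + 277\right) = 356 \left(-229\right) = -81524$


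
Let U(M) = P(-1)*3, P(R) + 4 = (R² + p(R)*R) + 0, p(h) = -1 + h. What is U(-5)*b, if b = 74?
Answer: -222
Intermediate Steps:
P(R) = -4 + R² + R*(-1 + R) (P(R) = -4 + ((R² + (-1 + R)*R) + 0) = -4 + ((R² + R*(-1 + R)) + 0) = -4 + (R² + R*(-1 + R)) = -4 + R² + R*(-1 + R))
U(M) = -3 (U(M) = (-4 - 1*(-1) + 2*(-1)²)*3 = (-4 + 1 + 2*1)*3 = (-4 + 1 + 2)*3 = -1*3 = -3)
U(-5)*b = -3*74 = -222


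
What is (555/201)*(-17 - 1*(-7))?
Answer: -1850/67 ≈ -27.612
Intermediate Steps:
(555/201)*(-17 - 1*(-7)) = (555*(1/201))*(-17 + 7) = (185/67)*(-10) = -1850/67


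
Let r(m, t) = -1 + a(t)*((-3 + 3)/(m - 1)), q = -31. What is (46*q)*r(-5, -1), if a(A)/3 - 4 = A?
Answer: 1426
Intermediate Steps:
a(A) = 12 + 3*A
r(m, t) = -1 (r(m, t) = -1 + (12 + 3*t)*((-3 + 3)/(m - 1)) = -1 + (12 + 3*t)*(0/(-1 + m)) = -1 + (12 + 3*t)*0 = -1 + 0 = -1)
(46*q)*r(-5, -1) = (46*(-31))*(-1) = -1426*(-1) = 1426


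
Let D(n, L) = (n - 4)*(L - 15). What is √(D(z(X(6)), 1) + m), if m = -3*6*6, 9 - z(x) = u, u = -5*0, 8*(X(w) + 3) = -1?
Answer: I*√178 ≈ 13.342*I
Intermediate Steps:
X(w) = -25/8 (X(w) = -3 + (⅛)*(-1) = -3 - ⅛ = -25/8)
u = 0
z(x) = 9 (z(x) = 9 - 1*0 = 9 + 0 = 9)
m = -108 (m = -18*6 = -108)
D(n, L) = (-15 + L)*(-4 + n) (D(n, L) = (-4 + n)*(-15 + L) = (-15 + L)*(-4 + n))
√(D(z(X(6)), 1) + m) = √((60 - 15*9 - 4*1 + 1*9) - 108) = √((60 - 135 - 4 + 9) - 108) = √(-70 - 108) = √(-178) = I*√178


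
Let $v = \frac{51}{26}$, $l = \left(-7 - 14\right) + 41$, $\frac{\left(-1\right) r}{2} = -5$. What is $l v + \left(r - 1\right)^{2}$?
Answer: $\frac{1563}{13} \approx 120.23$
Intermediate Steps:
$r = 10$ ($r = \left(-2\right) \left(-5\right) = 10$)
$l = 20$ ($l = -21 + 41 = 20$)
$v = \frac{51}{26}$ ($v = 51 \cdot \frac{1}{26} = \frac{51}{26} \approx 1.9615$)
$l v + \left(r - 1\right)^{2} = 20 \cdot \frac{51}{26} + \left(10 - 1\right)^{2} = \frac{510}{13} + 9^{2} = \frac{510}{13} + 81 = \frac{1563}{13}$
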